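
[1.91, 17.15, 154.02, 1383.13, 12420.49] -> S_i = 1.91*8.98^i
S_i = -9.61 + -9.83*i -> [-9.61, -19.44, -29.27, -39.1, -48.93]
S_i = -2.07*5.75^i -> [-2.07, -11.9, -68.44, -393.53, -2262.78]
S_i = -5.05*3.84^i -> [-5.05, -19.39, -74.47, -285.95, -1098.04]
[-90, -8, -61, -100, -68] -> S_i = Random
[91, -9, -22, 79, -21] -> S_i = Random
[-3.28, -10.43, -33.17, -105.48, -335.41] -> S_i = -3.28*3.18^i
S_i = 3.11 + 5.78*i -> [3.11, 8.89, 14.67, 20.45, 26.23]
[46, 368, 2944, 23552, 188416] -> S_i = 46*8^i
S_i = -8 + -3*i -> [-8, -11, -14, -17, -20]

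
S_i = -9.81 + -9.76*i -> [-9.81, -19.57, -29.33, -39.09, -48.85]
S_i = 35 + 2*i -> [35, 37, 39, 41, 43]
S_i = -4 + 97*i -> [-4, 93, 190, 287, 384]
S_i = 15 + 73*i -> [15, 88, 161, 234, 307]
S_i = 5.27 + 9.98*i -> [5.27, 15.25, 25.23, 35.21, 45.19]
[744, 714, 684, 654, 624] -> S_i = 744 + -30*i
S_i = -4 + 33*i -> [-4, 29, 62, 95, 128]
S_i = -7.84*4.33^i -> [-7.84, -33.95, -146.99, -636.47, -2755.93]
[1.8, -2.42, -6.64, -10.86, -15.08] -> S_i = 1.80 + -4.22*i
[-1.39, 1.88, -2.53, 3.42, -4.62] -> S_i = -1.39*(-1.35)^i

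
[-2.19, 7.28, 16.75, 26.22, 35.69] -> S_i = -2.19 + 9.47*i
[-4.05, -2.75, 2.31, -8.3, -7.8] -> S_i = Random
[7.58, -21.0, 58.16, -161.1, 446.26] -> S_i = 7.58*(-2.77)^i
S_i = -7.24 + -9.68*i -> [-7.24, -16.92, -26.6, -36.28, -45.96]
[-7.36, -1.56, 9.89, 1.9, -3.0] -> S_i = Random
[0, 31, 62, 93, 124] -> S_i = 0 + 31*i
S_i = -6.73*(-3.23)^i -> [-6.73, 21.74, -70.21, 226.79, -732.53]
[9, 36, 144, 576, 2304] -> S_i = 9*4^i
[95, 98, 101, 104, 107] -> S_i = 95 + 3*i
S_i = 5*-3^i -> [5, -15, 45, -135, 405]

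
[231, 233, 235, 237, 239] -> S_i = 231 + 2*i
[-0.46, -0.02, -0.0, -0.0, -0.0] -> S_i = -0.46*0.04^i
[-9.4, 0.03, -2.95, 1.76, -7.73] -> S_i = Random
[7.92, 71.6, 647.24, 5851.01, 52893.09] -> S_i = 7.92*9.04^i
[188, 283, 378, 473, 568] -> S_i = 188 + 95*i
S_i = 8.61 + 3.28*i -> [8.61, 11.89, 15.17, 18.45, 21.73]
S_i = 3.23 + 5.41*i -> [3.23, 8.64, 14.05, 19.46, 24.87]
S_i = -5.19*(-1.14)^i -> [-5.19, 5.92, -6.74, 7.69, -8.77]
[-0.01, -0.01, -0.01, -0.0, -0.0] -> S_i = -0.01*0.74^i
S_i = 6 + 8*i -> [6, 14, 22, 30, 38]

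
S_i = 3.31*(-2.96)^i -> [3.31, -9.8, 29.0, -85.84, 254.09]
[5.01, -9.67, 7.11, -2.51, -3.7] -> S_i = Random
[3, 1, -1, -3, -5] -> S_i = 3 + -2*i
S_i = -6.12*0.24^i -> [-6.12, -1.47, -0.35, -0.08, -0.02]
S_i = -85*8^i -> [-85, -680, -5440, -43520, -348160]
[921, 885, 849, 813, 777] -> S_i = 921 + -36*i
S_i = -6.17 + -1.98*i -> [-6.17, -8.15, -10.13, -12.11, -14.09]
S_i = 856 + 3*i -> [856, 859, 862, 865, 868]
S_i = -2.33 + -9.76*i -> [-2.33, -12.09, -21.85, -31.61, -41.37]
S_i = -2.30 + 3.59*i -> [-2.3, 1.29, 4.88, 8.47, 12.06]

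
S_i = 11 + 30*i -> [11, 41, 71, 101, 131]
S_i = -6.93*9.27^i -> [-6.93, -64.24, -595.51, -5520.42, -51174.33]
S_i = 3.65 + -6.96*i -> [3.65, -3.31, -10.27, -17.23, -24.19]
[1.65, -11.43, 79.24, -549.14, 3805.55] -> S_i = 1.65*(-6.93)^i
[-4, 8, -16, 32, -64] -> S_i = -4*-2^i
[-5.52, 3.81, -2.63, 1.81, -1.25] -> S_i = -5.52*(-0.69)^i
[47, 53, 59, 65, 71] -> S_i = 47 + 6*i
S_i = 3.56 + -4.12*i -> [3.56, -0.56, -4.68, -8.8, -12.92]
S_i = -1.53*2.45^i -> [-1.53, -3.75, -9.18, -22.5, -55.13]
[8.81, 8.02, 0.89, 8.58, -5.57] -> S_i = Random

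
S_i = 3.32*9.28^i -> [3.32, 30.81, 285.91, 2653.27, 24622.38]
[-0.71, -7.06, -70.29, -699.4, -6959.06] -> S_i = -0.71*9.95^i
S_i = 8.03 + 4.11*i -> [8.03, 12.14, 16.25, 20.36, 24.47]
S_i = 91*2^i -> [91, 182, 364, 728, 1456]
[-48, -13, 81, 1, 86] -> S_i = Random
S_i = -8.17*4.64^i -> [-8.17, -37.91, -175.9, -816.16, -3786.99]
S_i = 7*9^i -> [7, 63, 567, 5103, 45927]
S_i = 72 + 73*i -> [72, 145, 218, 291, 364]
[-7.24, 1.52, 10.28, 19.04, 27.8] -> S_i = -7.24 + 8.76*i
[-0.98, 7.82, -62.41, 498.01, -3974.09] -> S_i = -0.98*(-7.98)^i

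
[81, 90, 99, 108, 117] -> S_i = 81 + 9*i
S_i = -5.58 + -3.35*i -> [-5.58, -8.93, -12.28, -15.63, -18.98]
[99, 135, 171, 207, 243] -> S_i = 99 + 36*i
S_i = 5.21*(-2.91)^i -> [5.21, -15.16, 44.12, -128.39, 373.6]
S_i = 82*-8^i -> [82, -656, 5248, -41984, 335872]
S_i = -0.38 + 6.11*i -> [-0.38, 5.73, 11.84, 17.95, 24.06]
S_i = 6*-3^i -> [6, -18, 54, -162, 486]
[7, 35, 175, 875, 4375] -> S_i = 7*5^i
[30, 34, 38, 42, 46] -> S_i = 30 + 4*i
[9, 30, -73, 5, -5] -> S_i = Random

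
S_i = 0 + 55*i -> [0, 55, 110, 165, 220]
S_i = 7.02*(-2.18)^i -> [7.02, -15.3, 33.36, -72.73, 158.55]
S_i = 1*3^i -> [1, 3, 9, 27, 81]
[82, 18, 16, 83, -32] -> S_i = Random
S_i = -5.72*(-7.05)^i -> [-5.72, 40.33, -284.3, 2004.3, -14130.34]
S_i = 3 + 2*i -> [3, 5, 7, 9, 11]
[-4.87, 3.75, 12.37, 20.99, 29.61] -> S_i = -4.87 + 8.62*i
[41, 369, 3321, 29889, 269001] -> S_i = 41*9^i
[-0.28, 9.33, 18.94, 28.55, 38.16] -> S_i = -0.28 + 9.61*i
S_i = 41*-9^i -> [41, -369, 3321, -29889, 269001]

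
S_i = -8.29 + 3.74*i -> [-8.29, -4.55, -0.81, 2.93, 6.67]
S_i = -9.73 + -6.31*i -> [-9.73, -16.04, -22.35, -28.66, -34.97]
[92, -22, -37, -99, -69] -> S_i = Random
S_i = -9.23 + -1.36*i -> [-9.23, -10.59, -11.95, -13.31, -14.67]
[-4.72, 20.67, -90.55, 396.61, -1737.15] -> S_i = -4.72*(-4.38)^i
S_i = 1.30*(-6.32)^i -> [1.3, -8.22, 51.93, -328.17, 2074.01]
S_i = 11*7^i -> [11, 77, 539, 3773, 26411]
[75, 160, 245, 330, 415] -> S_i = 75 + 85*i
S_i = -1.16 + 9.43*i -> [-1.16, 8.27, 17.7, 27.13, 36.56]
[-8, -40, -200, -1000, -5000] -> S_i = -8*5^i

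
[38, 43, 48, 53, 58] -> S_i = 38 + 5*i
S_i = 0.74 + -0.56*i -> [0.74, 0.18, -0.38, -0.94, -1.5]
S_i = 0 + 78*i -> [0, 78, 156, 234, 312]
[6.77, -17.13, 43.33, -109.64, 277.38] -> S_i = 6.77*(-2.53)^i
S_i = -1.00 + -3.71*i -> [-1.0, -4.71, -8.42, -12.13, -15.84]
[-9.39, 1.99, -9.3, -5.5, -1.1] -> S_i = Random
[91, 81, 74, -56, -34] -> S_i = Random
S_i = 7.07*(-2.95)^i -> [7.07, -20.86, 61.53, -181.5, 535.44]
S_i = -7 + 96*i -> [-7, 89, 185, 281, 377]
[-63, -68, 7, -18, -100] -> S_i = Random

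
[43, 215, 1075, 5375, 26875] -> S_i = 43*5^i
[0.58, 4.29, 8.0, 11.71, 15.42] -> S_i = 0.58 + 3.71*i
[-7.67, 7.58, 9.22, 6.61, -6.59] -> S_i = Random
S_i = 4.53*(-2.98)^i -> [4.53, -13.5, 40.23, -119.88, 357.24]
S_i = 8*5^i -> [8, 40, 200, 1000, 5000]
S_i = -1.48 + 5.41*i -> [-1.48, 3.93, 9.34, 14.75, 20.16]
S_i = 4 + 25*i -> [4, 29, 54, 79, 104]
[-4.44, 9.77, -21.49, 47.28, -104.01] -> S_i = -4.44*(-2.20)^i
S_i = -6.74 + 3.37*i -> [-6.74, -3.37, 0.0, 3.37, 6.74]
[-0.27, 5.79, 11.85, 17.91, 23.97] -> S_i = -0.27 + 6.06*i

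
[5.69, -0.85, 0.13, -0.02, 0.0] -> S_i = 5.69*(-0.15)^i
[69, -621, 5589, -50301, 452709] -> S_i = 69*-9^i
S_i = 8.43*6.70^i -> [8.43, 56.48, 378.42, 2535.43, 16987.4]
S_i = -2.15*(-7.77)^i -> [-2.15, 16.71, -129.8, 1008.56, -7836.51]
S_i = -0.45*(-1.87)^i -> [-0.45, 0.84, -1.57, 2.94, -5.5]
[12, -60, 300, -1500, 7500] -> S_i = 12*-5^i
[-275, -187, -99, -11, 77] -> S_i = -275 + 88*i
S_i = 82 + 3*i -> [82, 85, 88, 91, 94]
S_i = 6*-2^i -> [6, -12, 24, -48, 96]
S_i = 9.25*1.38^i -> [9.25, 12.76, 17.62, 24.31, 33.55]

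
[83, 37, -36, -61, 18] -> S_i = Random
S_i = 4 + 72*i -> [4, 76, 148, 220, 292]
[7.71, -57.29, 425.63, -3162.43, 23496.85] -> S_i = 7.71*(-7.43)^i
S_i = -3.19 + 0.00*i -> [-3.19, -3.19, -3.19, -3.19, -3.19]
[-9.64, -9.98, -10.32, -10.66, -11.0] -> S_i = -9.64 + -0.34*i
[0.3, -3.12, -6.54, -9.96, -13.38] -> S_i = 0.30 + -3.42*i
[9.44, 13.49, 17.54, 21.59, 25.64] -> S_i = 9.44 + 4.05*i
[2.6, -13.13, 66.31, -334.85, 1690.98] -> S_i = 2.60*(-5.05)^i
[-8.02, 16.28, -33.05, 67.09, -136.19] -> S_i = -8.02*(-2.03)^i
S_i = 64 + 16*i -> [64, 80, 96, 112, 128]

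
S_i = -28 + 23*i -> [-28, -5, 18, 41, 64]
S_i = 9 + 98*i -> [9, 107, 205, 303, 401]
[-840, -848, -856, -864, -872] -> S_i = -840 + -8*i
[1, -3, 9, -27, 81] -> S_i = 1*-3^i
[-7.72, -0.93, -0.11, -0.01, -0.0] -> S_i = -7.72*0.12^i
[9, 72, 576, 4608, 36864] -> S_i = 9*8^i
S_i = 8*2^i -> [8, 16, 32, 64, 128]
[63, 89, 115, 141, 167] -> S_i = 63 + 26*i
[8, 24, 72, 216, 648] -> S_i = 8*3^i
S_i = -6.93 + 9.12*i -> [-6.93, 2.19, 11.31, 20.43, 29.55]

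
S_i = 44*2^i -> [44, 88, 176, 352, 704]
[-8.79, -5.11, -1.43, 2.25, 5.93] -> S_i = -8.79 + 3.68*i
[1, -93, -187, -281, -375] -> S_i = 1 + -94*i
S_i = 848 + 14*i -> [848, 862, 876, 890, 904]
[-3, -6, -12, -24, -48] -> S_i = -3*2^i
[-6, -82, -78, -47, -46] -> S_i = Random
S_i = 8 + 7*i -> [8, 15, 22, 29, 36]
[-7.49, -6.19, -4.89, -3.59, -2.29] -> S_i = -7.49 + 1.30*i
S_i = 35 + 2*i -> [35, 37, 39, 41, 43]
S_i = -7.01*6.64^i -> [-7.01, -46.55, -309.07, -2052.21, -13626.69]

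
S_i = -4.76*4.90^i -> [-4.76, -23.32, -114.29, -560.01, -2744.05]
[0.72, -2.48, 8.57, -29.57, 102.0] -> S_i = 0.72*(-3.45)^i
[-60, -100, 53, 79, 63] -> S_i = Random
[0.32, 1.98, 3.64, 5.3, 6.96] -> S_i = 0.32 + 1.66*i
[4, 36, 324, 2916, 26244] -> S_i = 4*9^i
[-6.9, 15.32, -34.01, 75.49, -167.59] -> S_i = -6.90*(-2.22)^i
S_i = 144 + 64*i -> [144, 208, 272, 336, 400]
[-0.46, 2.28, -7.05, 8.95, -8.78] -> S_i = Random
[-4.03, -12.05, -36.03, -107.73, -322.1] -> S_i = -4.03*2.99^i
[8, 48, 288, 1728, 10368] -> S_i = 8*6^i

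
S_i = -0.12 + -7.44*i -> [-0.12, -7.56, -15.0, -22.44, -29.88]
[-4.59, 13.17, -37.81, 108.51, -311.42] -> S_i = -4.59*(-2.87)^i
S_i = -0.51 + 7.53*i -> [-0.51, 7.02, 14.55, 22.08, 29.61]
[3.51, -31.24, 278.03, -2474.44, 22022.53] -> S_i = 3.51*(-8.90)^i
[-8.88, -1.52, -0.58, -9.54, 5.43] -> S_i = Random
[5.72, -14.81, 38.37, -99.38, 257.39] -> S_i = 5.72*(-2.59)^i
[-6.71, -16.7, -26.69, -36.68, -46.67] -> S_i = -6.71 + -9.99*i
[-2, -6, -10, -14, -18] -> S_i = -2 + -4*i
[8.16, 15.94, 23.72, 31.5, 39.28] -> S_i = 8.16 + 7.78*i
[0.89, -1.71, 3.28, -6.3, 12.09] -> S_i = 0.89*(-1.92)^i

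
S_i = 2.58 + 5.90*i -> [2.58, 8.48, 14.38, 20.28, 26.18]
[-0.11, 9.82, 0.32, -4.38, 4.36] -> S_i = Random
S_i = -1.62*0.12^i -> [-1.62, -0.19, -0.02, -0.0, -0.0]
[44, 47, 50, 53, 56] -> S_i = 44 + 3*i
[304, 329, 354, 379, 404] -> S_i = 304 + 25*i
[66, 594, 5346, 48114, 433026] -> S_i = 66*9^i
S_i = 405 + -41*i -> [405, 364, 323, 282, 241]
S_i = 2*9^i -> [2, 18, 162, 1458, 13122]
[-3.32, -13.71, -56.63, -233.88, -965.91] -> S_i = -3.32*4.13^i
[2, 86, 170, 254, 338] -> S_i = 2 + 84*i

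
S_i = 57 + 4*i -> [57, 61, 65, 69, 73]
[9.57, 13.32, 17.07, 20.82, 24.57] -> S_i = 9.57 + 3.75*i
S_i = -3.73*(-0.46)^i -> [-3.73, 1.72, -0.79, 0.36, -0.17]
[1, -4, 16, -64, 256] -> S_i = 1*-4^i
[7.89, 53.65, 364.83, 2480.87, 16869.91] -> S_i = 7.89*6.80^i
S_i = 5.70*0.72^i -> [5.7, 4.1, 2.95, 2.13, 1.53]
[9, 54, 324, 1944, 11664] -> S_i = 9*6^i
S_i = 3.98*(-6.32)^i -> [3.98, -25.15, 158.97, -1004.7, 6349.67]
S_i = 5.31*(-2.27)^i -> [5.31, -12.05, 27.36, -62.11, 140.99]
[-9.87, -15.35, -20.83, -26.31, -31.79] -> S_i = -9.87 + -5.48*i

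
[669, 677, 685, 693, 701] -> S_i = 669 + 8*i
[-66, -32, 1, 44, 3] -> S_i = Random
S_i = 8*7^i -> [8, 56, 392, 2744, 19208]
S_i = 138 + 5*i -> [138, 143, 148, 153, 158]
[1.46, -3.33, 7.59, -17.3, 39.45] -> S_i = 1.46*(-2.28)^i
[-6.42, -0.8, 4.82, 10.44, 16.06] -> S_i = -6.42 + 5.62*i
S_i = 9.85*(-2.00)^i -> [9.85, -19.7, 39.4, -78.8, 157.6]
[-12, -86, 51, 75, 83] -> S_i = Random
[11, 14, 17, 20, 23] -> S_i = 11 + 3*i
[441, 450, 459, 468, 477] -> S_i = 441 + 9*i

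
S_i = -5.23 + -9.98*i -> [-5.23, -15.21, -25.19, -35.17, -45.15]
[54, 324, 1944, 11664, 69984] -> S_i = 54*6^i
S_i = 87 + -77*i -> [87, 10, -67, -144, -221]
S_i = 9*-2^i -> [9, -18, 36, -72, 144]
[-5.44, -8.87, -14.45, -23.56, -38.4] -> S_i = -5.44*1.63^i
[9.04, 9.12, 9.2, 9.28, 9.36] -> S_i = 9.04 + 0.08*i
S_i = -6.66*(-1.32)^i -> [-6.66, 8.79, -11.6, 15.32, -20.22]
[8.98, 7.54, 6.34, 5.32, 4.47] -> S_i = 8.98*0.84^i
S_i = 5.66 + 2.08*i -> [5.66, 7.74, 9.82, 11.9, 13.98]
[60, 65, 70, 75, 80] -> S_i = 60 + 5*i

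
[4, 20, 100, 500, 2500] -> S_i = 4*5^i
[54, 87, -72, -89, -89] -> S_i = Random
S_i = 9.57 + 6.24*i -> [9.57, 15.81, 22.05, 28.29, 34.53]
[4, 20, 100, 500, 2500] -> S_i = 4*5^i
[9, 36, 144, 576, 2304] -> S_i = 9*4^i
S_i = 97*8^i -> [97, 776, 6208, 49664, 397312]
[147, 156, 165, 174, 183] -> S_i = 147 + 9*i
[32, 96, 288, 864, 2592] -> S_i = 32*3^i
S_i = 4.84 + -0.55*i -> [4.84, 4.29, 3.74, 3.19, 2.64]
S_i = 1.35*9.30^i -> [1.35, 12.56, 116.76, 1085.88, 10098.7]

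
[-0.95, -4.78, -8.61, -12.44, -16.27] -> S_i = -0.95 + -3.83*i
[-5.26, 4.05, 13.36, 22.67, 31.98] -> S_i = -5.26 + 9.31*i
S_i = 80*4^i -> [80, 320, 1280, 5120, 20480]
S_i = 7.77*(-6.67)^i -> [7.77, -51.83, 345.68, -2305.68, 15378.87]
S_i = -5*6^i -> [-5, -30, -180, -1080, -6480]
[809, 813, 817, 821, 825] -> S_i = 809 + 4*i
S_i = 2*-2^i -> [2, -4, 8, -16, 32]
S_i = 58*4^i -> [58, 232, 928, 3712, 14848]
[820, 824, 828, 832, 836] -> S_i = 820 + 4*i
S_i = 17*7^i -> [17, 119, 833, 5831, 40817]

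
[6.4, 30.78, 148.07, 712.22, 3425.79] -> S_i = 6.40*4.81^i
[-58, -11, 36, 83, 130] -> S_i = -58 + 47*i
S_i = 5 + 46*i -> [5, 51, 97, 143, 189]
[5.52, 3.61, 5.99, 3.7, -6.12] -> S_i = Random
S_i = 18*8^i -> [18, 144, 1152, 9216, 73728]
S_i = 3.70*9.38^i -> [3.7, 34.71, 325.54, 3053.59, 28642.64]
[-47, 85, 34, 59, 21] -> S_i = Random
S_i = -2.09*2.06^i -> [-2.09, -4.31, -8.87, -18.27, -37.64]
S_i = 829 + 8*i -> [829, 837, 845, 853, 861]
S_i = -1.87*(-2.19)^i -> [-1.87, 4.1, -8.97, 19.64, -43.01]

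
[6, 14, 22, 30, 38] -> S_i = 6 + 8*i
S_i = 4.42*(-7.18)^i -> [4.42, -31.74, 227.86, -1636.05, 11746.81]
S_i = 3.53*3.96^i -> [3.53, 13.98, 55.36, 219.21, 868.07]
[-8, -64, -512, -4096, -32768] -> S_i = -8*8^i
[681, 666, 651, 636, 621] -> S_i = 681 + -15*i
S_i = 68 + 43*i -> [68, 111, 154, 197, 240]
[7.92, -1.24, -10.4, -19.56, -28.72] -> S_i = 7.92 + -9.16*i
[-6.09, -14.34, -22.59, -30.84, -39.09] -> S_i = -6.09 + -8.25*i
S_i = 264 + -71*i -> [264, 193, 122, 51, -20]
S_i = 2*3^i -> [2, 6, 18, 54, 162]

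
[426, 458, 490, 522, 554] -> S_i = 426 + 32*i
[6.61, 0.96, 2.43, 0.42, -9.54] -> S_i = Random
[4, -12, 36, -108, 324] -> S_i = 4*-3^i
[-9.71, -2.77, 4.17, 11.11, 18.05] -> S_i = -9.71 + 6.94*i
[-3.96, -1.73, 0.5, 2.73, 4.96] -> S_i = -3.96 + 2.23*i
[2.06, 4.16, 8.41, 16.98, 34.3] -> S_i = 2.06*2.02^i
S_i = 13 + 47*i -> [13, 60, 107, 154, 201]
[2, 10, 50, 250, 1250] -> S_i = 2*5^i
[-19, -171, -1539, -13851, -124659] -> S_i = -19*9^i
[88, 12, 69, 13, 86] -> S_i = Random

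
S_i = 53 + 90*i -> [53, 143, 233, 323, 413]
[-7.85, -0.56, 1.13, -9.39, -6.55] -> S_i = Random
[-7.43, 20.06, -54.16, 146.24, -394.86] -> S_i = -7.43*(-2.70)^i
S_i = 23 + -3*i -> [23, 20, 17, 14, 11]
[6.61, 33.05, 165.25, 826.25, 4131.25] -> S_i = 6.61*5.00^i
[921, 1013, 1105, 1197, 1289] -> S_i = 921 + 92*i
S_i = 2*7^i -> [2, 14, 98, 686, 4802]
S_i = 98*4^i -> [98, 392, 1568, 6272, 25088]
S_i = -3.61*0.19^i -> [-3.61, -0.69, -0.13, -0.02, -0.0]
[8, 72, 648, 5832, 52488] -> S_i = 8*9^i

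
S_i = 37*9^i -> [37, 333, 2997, 26973, 242757]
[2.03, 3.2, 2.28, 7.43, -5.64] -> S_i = Random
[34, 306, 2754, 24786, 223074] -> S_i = 34*9^i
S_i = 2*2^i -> [2, 4, 8, 16, 32]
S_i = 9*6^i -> [9, 54, 324, 1944, 11664]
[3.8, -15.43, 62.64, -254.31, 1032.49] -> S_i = 3.80*(-4.06)^i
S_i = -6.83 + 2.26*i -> [-6.83, -4.57, -2.31, -0.05, 2.21]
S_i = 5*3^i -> [5, 15, 45, 135, 405]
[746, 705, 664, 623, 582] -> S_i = 746 + -41*i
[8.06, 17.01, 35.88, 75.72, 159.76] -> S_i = 8.06*2.11^i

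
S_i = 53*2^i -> [53, 106, 212, 424, 848]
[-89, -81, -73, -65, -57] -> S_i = -89 + 8*i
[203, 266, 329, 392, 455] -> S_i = 203 + 63*i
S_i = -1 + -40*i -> [-1, -41, -81, -121, -161]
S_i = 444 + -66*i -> [444, 378, 312, 246, 180]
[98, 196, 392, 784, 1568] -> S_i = 98*2^i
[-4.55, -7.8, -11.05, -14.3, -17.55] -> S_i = -4.55 + -3.25*i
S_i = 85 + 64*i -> [85, 149, 213, 277, 341]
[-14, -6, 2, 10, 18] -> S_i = -14 + 8*i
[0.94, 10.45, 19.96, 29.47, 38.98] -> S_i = 0.94 + 9.51*i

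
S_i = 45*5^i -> [45, 225, 1125, 5625, 28125]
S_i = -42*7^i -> [-42, -294, -2058, -14406, -100842]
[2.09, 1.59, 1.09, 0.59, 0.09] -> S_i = 2.09 + -0.50*i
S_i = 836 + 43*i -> [836, 879, 922, 965, 1008]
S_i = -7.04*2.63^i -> [-7.04, -18.52, -48.69, -128.07, -336.82]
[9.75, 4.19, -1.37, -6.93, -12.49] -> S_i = 9.75 + -5.56*i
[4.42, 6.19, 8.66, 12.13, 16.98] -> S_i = 4.42*1.40^i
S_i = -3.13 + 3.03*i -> [-3.13, -0.1, 2.93, 5.96, 8.99]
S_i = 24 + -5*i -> [24, 19, 14, 9, 4]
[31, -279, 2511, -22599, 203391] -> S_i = 31*-9^i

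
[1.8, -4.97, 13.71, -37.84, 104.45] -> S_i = 1.80*(-2.76)^i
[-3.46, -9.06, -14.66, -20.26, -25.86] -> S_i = -3.46 + -5.60*i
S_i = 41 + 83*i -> [41, 124, 207, 290, 373]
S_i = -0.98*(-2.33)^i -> [-0.98, 2.28, -5.32, 12.4, -28.88]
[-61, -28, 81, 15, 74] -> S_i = Random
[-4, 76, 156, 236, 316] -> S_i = -4 + 80*i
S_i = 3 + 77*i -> [3, 80, 157, 234, 311]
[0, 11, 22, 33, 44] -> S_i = 0 + 11*i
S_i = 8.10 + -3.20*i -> [8.1, 4.9, 1.7, -1.5, -4.7]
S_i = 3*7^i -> [3, 21, 147, 1029, 7203]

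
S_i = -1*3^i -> [-1, -3, -9, -27, -81]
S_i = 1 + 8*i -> [1, 9, 17, 25, 33]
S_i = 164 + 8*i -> [164, 172, 180, 188, 196]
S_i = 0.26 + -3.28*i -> [0.26, -3.02, -6.3, -9.58, -12.86]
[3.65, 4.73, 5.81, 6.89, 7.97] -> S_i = 3.65 + 1.08*i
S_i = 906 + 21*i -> [906, 927, 948, 969, 990]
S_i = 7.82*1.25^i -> [7.82, 9.78, 12.22, 15.27, 19.09]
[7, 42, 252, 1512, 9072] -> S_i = 7*6^i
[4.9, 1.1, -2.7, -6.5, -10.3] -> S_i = 4.90 + -3.80*i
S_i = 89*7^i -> [89, 623, 4361, 30527, 213689]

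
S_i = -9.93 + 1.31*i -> [-9.93, -8.62, -7.31, -6.0, -4.69]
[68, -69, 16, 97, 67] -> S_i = Random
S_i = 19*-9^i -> [19, -171, 1539, -13851, 124659]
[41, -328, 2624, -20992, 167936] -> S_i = 41*-8^i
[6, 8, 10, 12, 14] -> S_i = 6 + 2*i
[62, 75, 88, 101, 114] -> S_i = 62 + 13*i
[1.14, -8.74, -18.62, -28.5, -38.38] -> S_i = 1.14 + -9.88*i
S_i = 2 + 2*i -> [2, 4, 6, 8, 10]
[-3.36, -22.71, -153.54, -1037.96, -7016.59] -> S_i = -3.36*6.76^i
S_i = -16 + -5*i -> [-16, -21, -26, -31, -36]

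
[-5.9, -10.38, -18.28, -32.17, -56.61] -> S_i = -5.90*1.76^i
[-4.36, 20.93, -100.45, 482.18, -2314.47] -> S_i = -4.36*(-4.80)^i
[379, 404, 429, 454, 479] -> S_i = 379 + 25*i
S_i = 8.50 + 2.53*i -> [8.5, 11.03, 13.56, 16.09, 18.62]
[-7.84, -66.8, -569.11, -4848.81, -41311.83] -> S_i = -7.84*8.52^i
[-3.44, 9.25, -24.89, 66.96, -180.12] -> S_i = -3.44*(-2.69)^i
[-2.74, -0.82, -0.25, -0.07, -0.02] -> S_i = -2.74*0.30^i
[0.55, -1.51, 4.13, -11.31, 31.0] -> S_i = 0.55*(-2.74)^i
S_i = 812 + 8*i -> [812, 820, 828, 836, 844]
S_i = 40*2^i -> [40, 80, 160, 320, 640]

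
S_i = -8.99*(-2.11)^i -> [-8.99, 18.97, -40.02, 84.45, -178.19]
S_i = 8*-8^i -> [8, -64, 512, -4096, 32768]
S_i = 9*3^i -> [9, 27, 81, 243, 729]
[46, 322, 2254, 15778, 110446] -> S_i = 46*7^i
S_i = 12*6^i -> [12, 72, 432, 2592, 15552]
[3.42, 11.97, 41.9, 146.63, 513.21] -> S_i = 3.42*3.50^i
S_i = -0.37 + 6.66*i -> [-0.37, 6.29, 12.95, 19.61, 26.27]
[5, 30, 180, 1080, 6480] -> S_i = 5*6^i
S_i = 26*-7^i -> [26, -182, 1274, -8918, 62426]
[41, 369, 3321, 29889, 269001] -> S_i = 41*9^i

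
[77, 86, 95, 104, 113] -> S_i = 77 + 9*i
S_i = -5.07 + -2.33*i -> [-5.07, -7.4, -9.73, -12.06, -14.39]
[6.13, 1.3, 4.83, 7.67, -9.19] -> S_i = Random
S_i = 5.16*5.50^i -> [5.16, 28.38, 156.09, 858.5, 4721.72]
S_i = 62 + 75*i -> [62, 137, 212, 287, 362]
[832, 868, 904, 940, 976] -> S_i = 832 + 36*i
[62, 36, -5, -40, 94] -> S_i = Random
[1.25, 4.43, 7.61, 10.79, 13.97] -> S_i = 1.25 + 3.18*i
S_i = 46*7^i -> [46, 322, 2254, 15778, 110446]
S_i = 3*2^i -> [3, 6, 12, 24, 48]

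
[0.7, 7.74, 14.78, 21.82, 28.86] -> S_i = 0.70 + 7.04*i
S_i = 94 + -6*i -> [94, 88, 82, 76, 70]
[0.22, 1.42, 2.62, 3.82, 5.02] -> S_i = 0.22 + 1.20*i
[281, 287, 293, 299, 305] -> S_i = 281 + 6*i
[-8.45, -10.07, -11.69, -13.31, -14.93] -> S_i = -8.45 + -1.62*i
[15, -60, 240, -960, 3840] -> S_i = 15*-4^i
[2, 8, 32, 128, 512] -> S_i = 2*4^i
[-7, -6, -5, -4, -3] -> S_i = -7 + 1*i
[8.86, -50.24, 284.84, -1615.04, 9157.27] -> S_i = 8.86*(-5.67)^i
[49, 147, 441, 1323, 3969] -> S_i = 49*3^i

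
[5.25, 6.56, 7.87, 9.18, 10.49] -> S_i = 5.25 + 1.31*i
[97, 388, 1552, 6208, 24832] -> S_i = 97*4^i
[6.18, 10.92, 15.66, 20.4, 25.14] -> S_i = 6.18 + 4.74*i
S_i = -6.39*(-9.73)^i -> [-6.39, 62.17, -604.96, 5886.26, -57273.3]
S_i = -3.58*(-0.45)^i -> [-3.58, 1.61, -0.72, 0.33, -0.15]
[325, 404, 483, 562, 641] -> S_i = 325 + 79*i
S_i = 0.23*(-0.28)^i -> [0.23, -0.06, 0.02, -0.01, 0.0]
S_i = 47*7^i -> [47, 329, 2303, 16121, 112847]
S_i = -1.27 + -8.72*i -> [-1.27, -9.99, -18.71, -27.43, -36.15]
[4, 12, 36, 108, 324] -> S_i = 4*3^i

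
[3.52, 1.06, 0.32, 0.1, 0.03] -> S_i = 3.52*0.30^i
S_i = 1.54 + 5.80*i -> [1.54, 7.34, 13.14, 18.94, 24.74]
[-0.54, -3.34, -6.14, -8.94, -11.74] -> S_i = -0.54 + -2.80*i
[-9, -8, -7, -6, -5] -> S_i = -9 + 1*i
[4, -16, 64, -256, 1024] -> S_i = 4*-4^i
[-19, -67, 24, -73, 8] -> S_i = Random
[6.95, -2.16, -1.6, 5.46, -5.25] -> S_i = Random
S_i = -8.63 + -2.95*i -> [-8.63, -11.58, -14.53, -17.48, -20.43]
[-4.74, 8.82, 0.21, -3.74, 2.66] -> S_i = Random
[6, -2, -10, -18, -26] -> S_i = 6 + -8*i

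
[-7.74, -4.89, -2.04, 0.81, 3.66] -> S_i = -7.74 + 2.85*i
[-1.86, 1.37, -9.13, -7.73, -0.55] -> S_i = Random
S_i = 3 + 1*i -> [3, 4, 5, 6, 7]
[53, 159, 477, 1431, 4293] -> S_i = 53*3^i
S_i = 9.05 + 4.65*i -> [9.05, 13.7, 18.35, 23.0, 27.65]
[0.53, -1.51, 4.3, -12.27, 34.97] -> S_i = 0.53*(-2.85)^i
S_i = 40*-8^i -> [40, -320, 2560, -20480, 163840]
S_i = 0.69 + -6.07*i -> [0.69, -5.38, -11.45, -17.52, -23.59]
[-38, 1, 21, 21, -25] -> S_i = Random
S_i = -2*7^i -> [-2, -14, -98, -686, -4802]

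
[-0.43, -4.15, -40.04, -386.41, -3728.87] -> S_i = -0.43*9.65^i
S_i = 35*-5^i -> [35, -175, 875, -4375, 21875]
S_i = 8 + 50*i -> [8, 58, 108, 158, 208]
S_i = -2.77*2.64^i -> [-2.77, -7.31, -19.31, -50.97, -134.55]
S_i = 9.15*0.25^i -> [9.15, 2.29, 0.57, 0.14, 0.04]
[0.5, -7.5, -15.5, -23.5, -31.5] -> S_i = 0.50 + -8.00*i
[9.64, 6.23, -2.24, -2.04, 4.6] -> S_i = Random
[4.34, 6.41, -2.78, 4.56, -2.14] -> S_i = Random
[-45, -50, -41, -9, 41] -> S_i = Random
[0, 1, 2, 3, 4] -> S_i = 0 + 1*i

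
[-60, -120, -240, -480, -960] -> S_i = -60*2^i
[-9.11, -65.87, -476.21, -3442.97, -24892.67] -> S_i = -9.11*7.23^i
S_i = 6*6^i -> [6, 36, 216, 1296, 7776]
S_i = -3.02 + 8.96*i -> [-3.02, 5.94, 14.9, 23.86, 32.82]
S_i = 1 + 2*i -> [1, 3, 5, 7, 9]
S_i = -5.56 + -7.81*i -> [-5.56, -13.37, -21.18, -28.99, -36.8]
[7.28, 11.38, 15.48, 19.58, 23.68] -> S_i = 7.28 + 4.10*i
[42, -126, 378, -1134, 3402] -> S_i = 42*-3^i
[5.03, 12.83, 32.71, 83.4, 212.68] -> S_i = 5.03*2.55^i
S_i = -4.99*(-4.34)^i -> [-4.99, 21.66, -93.99, 407.92, -1770.35]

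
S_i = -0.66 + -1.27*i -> [-0.66, -1.93, -3.2, -4.47, -5.74]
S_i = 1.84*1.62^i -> [1.84, 2.98, 4.83, 7.82, 12.67]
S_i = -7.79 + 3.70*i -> [-7.79, -4.09, -0.39, 3.31, 7.01]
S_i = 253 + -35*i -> [253, 218, 183, 148, 113]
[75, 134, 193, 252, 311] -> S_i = 75 + 59*i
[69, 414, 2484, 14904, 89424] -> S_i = 69*6^i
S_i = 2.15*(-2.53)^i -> [2.15, -5.44, 13.76, -34.82, 88.09]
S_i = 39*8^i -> [39, 312, 2496, 19968, 159744]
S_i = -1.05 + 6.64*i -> [-1.05, 5.59, 12.23, 18.87, 25.51]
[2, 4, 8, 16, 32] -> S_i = 2*2^i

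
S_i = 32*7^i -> [32, 224, 1568, 10976, 76832]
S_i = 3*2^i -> [3, 6, 12, 24, 48]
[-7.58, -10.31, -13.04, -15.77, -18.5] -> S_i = -7.58 + -2.73*i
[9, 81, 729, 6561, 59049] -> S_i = 9*9^i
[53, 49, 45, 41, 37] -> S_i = 53 + -4*i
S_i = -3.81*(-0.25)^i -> [-3.81, 0.95, -0.24, 0.06, -0.01]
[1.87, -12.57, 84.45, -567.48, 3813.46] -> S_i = 1.87*(-6.72)^i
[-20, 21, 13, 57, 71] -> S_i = Random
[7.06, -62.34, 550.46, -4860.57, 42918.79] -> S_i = 7.06*(-8.83)^i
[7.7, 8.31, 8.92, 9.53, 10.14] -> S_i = 7.70 + 0.61*i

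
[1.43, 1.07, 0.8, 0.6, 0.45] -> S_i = 1.43*0.75^i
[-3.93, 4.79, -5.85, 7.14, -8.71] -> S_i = -3.93*(-1.22)^i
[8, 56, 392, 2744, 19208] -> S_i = 8*7^i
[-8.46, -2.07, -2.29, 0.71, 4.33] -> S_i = Random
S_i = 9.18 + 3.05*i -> [9.18, 12.23, 15.28, 18.33, 21.38]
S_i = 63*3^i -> [63, 189, 567, 1701, 5103]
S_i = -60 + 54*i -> [-60, -6, 48, 102, 156]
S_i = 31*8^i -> [31, 248, 1984, 15872, 126976]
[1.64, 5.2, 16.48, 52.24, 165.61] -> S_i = 1.64*3.17^i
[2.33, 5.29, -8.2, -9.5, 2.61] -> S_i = Random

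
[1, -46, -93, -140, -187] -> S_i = 1 + -47*i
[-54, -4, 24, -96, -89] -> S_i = Random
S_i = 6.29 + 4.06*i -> [6.29, 10.35, 14.41, 18.47, 22.53]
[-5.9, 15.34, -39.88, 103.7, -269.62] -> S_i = -5.90*(-2.60)^i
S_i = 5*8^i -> [5, 40, 320, 2560, 20480]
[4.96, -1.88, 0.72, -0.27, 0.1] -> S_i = 4.96*(-0.38)^i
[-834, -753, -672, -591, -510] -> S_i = -834 + 81*i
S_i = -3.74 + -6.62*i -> [-3.74, -10.36, -16.98, -23.6, -30.22]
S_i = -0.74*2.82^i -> [-0.74, -2.09, -5.88, -16.6, -46.8]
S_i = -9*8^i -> [-9, -72, -576, -4608, -36864]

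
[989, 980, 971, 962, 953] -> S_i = 989 + -9*i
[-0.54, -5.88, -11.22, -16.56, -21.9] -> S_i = -0.54 + -5.34*i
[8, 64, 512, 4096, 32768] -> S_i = 8*8^i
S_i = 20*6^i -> [20, 120, 720, 4320, 25920]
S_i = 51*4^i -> [51, 204, 816, 3264, 13056]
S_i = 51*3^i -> [51, 153, 459, 1377, 4131]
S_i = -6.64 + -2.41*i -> [-6.64, -9.05, -11.46, -13.87, -16.28]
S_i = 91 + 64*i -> [91, 155, 219, 283, 347]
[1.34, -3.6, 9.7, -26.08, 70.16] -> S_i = 1.34*(-2.69)^i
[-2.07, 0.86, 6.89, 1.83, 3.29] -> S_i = Random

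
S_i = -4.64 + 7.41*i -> [-4.64, 2.77, 10.18, 17.59, 25.0]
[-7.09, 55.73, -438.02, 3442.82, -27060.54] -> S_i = -7.09*(-7.86)^i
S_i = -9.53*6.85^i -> [-9.53, -65.28, -447.17, -3063.12, -20982.4]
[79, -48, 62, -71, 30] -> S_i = Random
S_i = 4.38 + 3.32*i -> [4.38, 7.7, 11.02, 14.34, 17.66]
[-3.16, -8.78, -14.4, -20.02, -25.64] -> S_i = -3.16 + -5.62*i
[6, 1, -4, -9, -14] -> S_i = 6 + -5*i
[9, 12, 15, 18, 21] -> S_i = 9 + 3*i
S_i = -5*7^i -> [-5, -35, -245, -1715, -12005]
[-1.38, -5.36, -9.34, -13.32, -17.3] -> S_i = -1.38 + -3.98*i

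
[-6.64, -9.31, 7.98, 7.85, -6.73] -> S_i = Random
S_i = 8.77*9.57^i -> [8.77, 83.93, 803.2, 7686.62, 73560.95]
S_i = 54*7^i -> [54, 378, 2646, 18522, 129654]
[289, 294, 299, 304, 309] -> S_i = 289 + 5*i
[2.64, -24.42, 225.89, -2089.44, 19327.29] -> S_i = 2.64*(-9.25)^i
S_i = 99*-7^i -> [99, -693, 4851, -33957, 237699]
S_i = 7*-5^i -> [7, -35, 175, -875, 4375]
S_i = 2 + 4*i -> [2, 6, 10, 14, 18]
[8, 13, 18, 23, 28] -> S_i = 8 + 5*i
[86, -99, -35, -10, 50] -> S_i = Random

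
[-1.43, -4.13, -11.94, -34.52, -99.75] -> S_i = -1.43*2.89^i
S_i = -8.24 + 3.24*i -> [-8.24, -5.0, -1.76, 1.48, 4.72]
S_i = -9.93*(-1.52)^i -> [-9.93, 15.09, -22.94, 34.87, -53.01]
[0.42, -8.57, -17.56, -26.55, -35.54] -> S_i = 0.42 + -8.99*i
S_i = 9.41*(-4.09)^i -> [9.41, -38.49, 157.41, -643.81, 2633.19]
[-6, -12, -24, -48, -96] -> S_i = -6*2^i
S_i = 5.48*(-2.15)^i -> [5.48, -11.78, 25.33, -54.46, 117.09]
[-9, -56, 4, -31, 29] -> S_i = Random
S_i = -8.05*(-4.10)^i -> [-8.05, 33.01, -135.32, 554.81, -2274.74]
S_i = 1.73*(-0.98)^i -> [1.73, -1.7, 1.66, -1.63, 1.6]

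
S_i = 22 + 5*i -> [22, 27, 32, 37, 42]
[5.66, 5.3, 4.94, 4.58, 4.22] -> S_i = 5.66 + -0.36*i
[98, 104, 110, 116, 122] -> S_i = 98 + 6*i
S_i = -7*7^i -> [-7, -49, -343, -2401, -16807]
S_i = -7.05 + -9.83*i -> [-7.05, -16.88, -26.71, -36.54, -46.37]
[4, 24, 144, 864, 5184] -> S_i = 4*6^i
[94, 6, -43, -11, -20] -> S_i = Random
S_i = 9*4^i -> [9, 36, 144, 576, 2304]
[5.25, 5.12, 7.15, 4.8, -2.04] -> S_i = Random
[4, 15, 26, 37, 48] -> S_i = 4 + 11*i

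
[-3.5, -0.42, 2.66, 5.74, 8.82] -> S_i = -3.50 + 3.08*i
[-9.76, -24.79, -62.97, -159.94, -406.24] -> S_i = -9.76*2.54^i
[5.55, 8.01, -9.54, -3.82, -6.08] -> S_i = Random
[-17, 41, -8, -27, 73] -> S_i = Random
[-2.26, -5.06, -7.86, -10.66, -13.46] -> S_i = -2.26 + -2.80*i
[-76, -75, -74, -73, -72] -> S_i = -76 + 1*i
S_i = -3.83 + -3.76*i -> [-3.83, -7.59, -11.35, -15.11, -18.87]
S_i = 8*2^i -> [8, 16, 32, 64, 128]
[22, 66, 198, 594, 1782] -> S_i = 22*3^i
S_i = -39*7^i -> [-39, -273, -1911, -13377, -93639]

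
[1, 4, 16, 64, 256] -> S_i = 1*4^i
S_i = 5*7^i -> [5, 35, 245, 1715, 12005]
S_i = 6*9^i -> [6, 54, 486, 4374, 39366]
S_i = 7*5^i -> [7, 35, 175, 875, 4375]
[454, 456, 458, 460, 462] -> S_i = 454 + 2*i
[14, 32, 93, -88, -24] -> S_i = Random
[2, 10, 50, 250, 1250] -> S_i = 2*5^i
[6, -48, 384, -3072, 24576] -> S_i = 6*-8^i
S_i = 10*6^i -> [10, 60, 360, 2160, 12960]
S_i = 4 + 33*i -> [4, 37, 70, 103, 136]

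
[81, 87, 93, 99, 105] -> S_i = 81 + 6*i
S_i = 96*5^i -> [96, 480, 2400, 12000, 60000]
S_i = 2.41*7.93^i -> [2.41, 19.11, 151.55, 1201.81, 9530.37]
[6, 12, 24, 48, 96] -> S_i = 6*2^i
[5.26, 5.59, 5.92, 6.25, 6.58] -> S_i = 5.26 + 0.33*i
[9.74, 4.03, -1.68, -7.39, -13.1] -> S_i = 9.74 + -5.71*i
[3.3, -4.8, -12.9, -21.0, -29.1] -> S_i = 3.30 + -8.10*i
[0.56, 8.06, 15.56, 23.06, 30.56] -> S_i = 0.56 + 7.50*i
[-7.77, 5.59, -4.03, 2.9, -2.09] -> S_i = -7.77*(-0.72)^i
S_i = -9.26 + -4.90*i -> [-9.26, -14.16, -19.06, -23.96, -28.86]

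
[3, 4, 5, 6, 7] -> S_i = 3 + 1*i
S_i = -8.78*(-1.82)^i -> [-8.78, 15.98, -29.08, 52.93, -96.33]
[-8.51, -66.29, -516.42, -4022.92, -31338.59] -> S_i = -8.51*7.79^i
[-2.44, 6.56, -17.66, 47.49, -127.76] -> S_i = -2.44*(-2.69)^i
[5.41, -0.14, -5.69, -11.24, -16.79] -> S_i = 5.41 + -5.55*i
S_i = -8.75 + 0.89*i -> [-8.75, -7.86, -6.97, -6.08, -5.19]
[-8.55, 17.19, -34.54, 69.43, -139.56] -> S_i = -8.55*(-2.01)^i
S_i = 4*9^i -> [4, 36, 324, 2916, 26244]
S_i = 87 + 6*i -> [87, 93, 99, 105, 111]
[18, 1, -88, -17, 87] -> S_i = Random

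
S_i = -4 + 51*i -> [-4, 47, 98, 149, 200]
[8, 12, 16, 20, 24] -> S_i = 8 + 4*i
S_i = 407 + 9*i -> [407, 416, 425, 434, 443]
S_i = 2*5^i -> [2, 10, 50, 250, 1250]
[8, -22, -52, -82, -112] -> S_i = 8 + -30*i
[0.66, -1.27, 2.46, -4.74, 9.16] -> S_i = 0.66*(-1.93)^i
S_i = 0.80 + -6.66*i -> [0.8, -5.86, -12.52, -19.18, -25.84]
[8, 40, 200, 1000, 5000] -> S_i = 8*5^i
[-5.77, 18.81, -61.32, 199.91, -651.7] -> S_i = -5.77*(-3.26)^i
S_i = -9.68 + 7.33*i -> [-9.68, -2.35, 4.98, 12.31, 19.64]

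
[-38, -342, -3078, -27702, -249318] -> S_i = -38*9^i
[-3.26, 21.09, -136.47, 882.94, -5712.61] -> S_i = -3.26*(-6.47)^i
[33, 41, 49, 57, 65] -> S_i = 33 + 8*i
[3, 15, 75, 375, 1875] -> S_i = 3*5^i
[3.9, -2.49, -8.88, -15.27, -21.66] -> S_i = 3.90 + -6.39*i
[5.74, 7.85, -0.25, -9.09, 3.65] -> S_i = Random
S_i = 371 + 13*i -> [371, 384, 397, 410, 423]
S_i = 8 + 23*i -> [8, 31, 54, 77, 100]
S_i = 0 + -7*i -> [0, -7, -14, -21, -28]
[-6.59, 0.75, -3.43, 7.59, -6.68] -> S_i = Random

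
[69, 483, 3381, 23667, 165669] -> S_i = 69*7^i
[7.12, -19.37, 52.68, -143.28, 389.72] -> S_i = 7.12*(-2.72)^i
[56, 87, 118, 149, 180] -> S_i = 56 + 31*i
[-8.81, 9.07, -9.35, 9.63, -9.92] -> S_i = -8.81*(-1.03)^i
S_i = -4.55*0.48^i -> [-4.55, -2.18, -1.05, -0.5, -0.24]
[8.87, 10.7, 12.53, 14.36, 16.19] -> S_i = 8.87 + 1.83*i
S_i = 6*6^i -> [6, 36, 216, 1296, 7776]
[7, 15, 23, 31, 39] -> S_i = 7 + 8*i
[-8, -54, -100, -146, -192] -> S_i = -8 + -46*i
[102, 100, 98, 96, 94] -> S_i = 102 + -2*i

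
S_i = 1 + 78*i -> [1, 79, 157, 235, 313]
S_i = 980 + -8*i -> [980, 972, 964, 956, 948]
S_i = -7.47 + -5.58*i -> [-7.47, -13.05, -18.63, -24.21, -29.79]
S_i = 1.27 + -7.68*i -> [1.27, -6.41, -14.09, -21.77, -29.45]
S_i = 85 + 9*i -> [85, 94, 103, 112, 121]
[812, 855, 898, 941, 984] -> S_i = 812 + 43*i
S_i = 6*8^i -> [6, 48, 384, 3072, 24576]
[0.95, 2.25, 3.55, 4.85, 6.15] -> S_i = 0.95 + 1.30*i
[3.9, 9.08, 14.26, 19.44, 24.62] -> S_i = 3.90 + 5.18*i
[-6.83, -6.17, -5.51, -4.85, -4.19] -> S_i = -6.83 + 0.66*i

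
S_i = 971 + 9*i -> [971, 980, 989, 998, 1007]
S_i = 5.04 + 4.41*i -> [5.04, 9.45, 13.86, 18.27, 22.68]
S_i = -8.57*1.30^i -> [-8.57, -11.14, -14.48, -18.83, -24.48]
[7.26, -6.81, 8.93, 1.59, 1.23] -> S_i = Random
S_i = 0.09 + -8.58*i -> [0.09, -8.49, -17.07, -25.65, -34.23]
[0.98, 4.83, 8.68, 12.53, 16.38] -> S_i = 0.98 + 3.85*i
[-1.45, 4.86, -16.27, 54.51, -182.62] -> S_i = -1.45*(-3.35)^i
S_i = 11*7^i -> [11, 77, 539, 3773, 26411]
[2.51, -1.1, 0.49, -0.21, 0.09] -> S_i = 2.51*(-0.44)^i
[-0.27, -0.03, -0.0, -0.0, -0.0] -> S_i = -0.27*0.12^i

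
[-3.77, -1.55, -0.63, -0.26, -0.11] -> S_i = -3.77*0.41^i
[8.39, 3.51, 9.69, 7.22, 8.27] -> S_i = Random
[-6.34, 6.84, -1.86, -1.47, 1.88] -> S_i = Random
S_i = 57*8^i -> [57, 456, 3648, 29184, 233472]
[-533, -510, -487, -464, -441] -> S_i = -533 + 23*i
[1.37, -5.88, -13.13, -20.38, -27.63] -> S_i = 1.37 + -7.25*i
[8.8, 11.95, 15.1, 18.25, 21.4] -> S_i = 8.80 + 3.15*i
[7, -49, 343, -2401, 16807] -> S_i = 7*-7^i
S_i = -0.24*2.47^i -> [-0.24, -0.59, -1.46, -3.62, -8.93]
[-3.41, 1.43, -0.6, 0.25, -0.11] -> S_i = -3.41*(-0.42)^i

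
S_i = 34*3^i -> [34, 102, 306, 918, 2754]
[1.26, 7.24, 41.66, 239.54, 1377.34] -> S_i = 1.26*5.75^i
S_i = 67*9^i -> [67, 603, 5427, 48843, 439587]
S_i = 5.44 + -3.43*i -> [5.44, 2.01, -1.42, -4.85, -8.28]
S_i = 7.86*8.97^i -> [7.86, 70.5, 632.42, 5672.83, 50885.3]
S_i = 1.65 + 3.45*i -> [1.65, 5.1, 8.55, 12.0, 15.45]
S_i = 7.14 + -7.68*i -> [7.14, -0.54, -8.22, -15.9, -23.58]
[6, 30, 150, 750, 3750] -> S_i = 6*5^i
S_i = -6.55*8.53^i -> [-6.55, -55.87, -476.58, -4065.26, -34676.67]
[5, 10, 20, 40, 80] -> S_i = 5*2^i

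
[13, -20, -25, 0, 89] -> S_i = Random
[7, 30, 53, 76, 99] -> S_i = 7 + 23*i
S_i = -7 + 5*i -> [-7, -2, 3, 8, 13]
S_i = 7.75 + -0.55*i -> [7.75, 7.2, 6.65, 6.1, 5.55]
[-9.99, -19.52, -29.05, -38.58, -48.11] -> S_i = -9.99 + -9.53*i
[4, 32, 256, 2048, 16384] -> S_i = 4*8^i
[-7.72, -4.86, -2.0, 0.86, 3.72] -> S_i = -7.72 + 2.86*i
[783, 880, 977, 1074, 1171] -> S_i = 783 + 97*i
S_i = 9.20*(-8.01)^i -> [9.2, -73.69, 590.27, -4728.09, 37871.97]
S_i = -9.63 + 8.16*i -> [-9.63, -1.47, 6.69, 14.85, 23.01]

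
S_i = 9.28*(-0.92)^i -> [9.28, -8.54, 7.85, -7.23, 6.65]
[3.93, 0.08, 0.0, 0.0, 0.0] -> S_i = 3.93*0.02^i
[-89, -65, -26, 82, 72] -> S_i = Random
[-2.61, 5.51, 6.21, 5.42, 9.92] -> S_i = Random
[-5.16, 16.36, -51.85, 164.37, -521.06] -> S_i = -5.16*(-3.17)^i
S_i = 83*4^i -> [83, 332, 1328, 5312, 21248]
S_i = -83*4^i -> [-83, -332, -1328, -5312, -21248]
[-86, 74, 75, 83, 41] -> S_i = Random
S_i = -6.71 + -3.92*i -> [-6.71, -10.63, -14.55, -18.47, -22.39]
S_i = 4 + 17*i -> [4, 21, 38, 55, 72]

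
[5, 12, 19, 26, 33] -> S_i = 5 + 7*i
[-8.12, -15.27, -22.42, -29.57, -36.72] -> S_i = -8.12 + -7.15*i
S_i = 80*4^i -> [80, 320, 1280, 5120, 20480]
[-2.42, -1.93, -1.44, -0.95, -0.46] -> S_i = -2.42 + 0.49*i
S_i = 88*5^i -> [88, 440, 2200, 11000, 55000]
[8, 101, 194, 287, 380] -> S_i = 8 + 93*i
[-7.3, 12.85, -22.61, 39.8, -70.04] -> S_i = -7.30*(-1.76)^i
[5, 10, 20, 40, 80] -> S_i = 5*2^i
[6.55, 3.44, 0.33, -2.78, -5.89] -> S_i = 6.55 + -3.11*i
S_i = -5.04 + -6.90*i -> [-5.04, -11.94, -18.84, -25.74, -32.64]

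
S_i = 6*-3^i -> [6, -18, 54, -162, 486]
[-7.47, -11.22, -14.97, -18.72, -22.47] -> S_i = -7.47 + -3.75*i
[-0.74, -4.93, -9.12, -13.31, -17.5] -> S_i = -0.74 + -4.19*i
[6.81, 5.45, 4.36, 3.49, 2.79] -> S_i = 6.81*0.80^i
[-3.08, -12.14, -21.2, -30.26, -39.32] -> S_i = -3.08 + -9.06*i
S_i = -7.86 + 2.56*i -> [-7.86, -5.3, -2.74, -0.18, 2.38]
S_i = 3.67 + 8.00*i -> [3.67, 11.67, 19.67, 27.67, 35.67]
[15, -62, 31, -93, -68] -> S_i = Random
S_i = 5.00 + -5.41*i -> [5.0, -0.41, -5.82, -11.23, -16.64]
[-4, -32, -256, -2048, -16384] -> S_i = -4*8^i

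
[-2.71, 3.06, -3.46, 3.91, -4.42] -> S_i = -2.71*(-1.13)^i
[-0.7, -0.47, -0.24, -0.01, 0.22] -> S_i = -0.70 + 0.23*i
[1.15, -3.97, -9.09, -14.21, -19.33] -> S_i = 1.15 + -5.12*i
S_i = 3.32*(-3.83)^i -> [3.32, -12.72, 48.7, -186.52, 714.39]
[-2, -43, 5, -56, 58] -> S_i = Random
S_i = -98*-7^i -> [-98, 686, -4802, 33614, -235298]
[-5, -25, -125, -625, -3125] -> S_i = -5*5^i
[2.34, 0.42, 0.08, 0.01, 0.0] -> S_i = 2.34*0.18^i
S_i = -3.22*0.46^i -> [-3.22, -1.48, -0.68, -0.31, -0.14]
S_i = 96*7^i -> [96, 672, 4704, 32928, 230496]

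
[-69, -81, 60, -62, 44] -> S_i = Random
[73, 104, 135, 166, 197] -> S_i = 73 + 31*i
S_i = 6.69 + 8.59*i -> [6.69, 15.28, 23.87, 32.46, 41.05]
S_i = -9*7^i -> [-9, -63, -441, -3087, -21609]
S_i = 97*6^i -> [97, 582, 3492, 20952, 125712]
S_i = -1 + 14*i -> [-1, 13, 27, 41, 55]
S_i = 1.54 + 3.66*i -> [1.54, 5.2, 8.86, 12.52, 16.18]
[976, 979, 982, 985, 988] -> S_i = 976 + 3*i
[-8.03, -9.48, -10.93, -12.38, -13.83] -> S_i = -8.03 + -1.45*i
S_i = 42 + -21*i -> [42, 21, 0, -21, -42]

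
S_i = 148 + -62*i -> [148, 86, 24, -38, -100]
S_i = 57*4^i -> [57, 228, 912, 3648, 14592]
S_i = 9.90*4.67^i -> [9.9, 46.23, 215.91, 1008.29, 4708.72]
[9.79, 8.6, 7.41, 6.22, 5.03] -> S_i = 9.79 + -1.19*i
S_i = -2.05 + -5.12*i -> [-2.05, -7.17, -12.29, -17.41, -22.53]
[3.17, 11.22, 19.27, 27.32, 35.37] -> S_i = 3.17 + 8.05*i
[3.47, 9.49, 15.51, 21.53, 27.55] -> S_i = 3.47 + 6.02*i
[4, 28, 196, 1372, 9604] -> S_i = 4*7^i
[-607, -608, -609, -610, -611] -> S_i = -607 + -1*i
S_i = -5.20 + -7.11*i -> [-5.2, -12.31, -19.42, -26.53, -33.64]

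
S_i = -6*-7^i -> [-6, 42, -294, 2058, -14406]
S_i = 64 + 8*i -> [64, 72, 80, 88, 96]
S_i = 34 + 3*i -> [34, 37, 40, 43, 46]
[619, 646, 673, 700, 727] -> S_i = 619 + 27*i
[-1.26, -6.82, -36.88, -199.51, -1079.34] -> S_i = -1.26*5.41^i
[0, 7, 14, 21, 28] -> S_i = 0 + 7*i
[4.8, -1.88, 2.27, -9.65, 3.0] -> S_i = Random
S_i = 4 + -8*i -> [4, -4, -12, -20, -28]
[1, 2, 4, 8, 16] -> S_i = 1*2^i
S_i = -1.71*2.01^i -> [-1.71, -3.44, -6.91, -13.89, -27.91]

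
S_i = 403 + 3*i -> [403, 406, 409, 412, 415]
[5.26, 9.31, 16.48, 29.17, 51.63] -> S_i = 5.26*1.77^i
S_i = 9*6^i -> [9, 54, 324, 1944, 11664]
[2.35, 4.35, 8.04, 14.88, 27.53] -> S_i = 2.35*1.85^i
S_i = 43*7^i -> [43, 301, 2107, 14749, 103243]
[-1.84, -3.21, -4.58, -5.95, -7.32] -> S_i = -1.84 + -1.37*i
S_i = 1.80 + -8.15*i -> [1.8, -6.35, -14.5, -22.65, -30.8]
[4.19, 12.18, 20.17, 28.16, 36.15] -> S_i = 4.19 + 7.99*i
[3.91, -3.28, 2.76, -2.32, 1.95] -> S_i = 3.91*(-0.84)^i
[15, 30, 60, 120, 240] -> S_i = 15*2^i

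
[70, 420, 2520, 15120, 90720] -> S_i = 70*6^i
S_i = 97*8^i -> [97, 776, 6208, 49664, 397312]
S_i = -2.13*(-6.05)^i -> [-2.13, 12.89, -77.96, 471.68, -2853.65]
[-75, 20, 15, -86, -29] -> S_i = Random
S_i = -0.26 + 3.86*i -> [-0.26, 3.6, 7.46, 11.32, 15.18]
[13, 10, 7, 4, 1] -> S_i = 13 + -3*i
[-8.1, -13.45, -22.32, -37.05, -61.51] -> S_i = -8.10*1.66^i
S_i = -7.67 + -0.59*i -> [-7.67, -8.26, -8.85, -9.44, -10.03]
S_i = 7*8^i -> [7, 56, 448, 3584, 28672]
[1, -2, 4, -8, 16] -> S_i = 1*-2^i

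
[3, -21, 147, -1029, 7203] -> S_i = 3*-7^i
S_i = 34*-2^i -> [34, -68, 136, -272, 544]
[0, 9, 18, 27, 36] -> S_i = 0 + 9*i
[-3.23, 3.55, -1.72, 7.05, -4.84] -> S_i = Random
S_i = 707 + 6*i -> [707, 713, 719, 725, 731]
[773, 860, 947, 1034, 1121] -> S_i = 773 + 87*i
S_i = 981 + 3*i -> [981, 984, 987, 990, 993]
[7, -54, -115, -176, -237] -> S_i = 7 + -61*i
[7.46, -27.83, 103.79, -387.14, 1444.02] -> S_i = 7.46*(-3.73)^i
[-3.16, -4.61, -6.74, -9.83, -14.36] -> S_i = -3.16*1.46^i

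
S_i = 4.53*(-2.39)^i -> [4.53, -10.83, 25.88, -61.84, 147.81]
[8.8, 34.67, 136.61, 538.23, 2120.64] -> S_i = 8.80*3.94^i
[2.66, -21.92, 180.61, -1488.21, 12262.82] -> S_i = 2.66*(-8.24)^i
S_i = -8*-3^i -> [-8, 24, -72, 216, -648]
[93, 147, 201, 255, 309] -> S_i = 93 + 54*i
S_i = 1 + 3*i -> [1, 4, 7, 10, 13]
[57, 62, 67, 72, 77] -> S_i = 57 + 5*i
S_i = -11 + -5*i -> [-11, -16, -21, -26, -31]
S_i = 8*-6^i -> [8, -48, 288, -1728, 10368]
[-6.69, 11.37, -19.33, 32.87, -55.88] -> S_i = -6.69*(-1.70)^i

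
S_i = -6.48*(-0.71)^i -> [-6.48, 4.6, -3.27, 2.32, -1.65]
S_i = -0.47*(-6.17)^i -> [-0.47, 2.9, -17.89, 110.4, -681.14]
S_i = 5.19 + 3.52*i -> [5.19, 8.71, 12.23, 15.75, 19.27]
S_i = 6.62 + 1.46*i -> [6.62, 8.08, 9.54, 11.0, 12.46]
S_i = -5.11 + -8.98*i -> [-5.11, -14.09, -23.07, -32.05, -41.03]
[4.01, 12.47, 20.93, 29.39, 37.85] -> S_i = 4.01 + 8.46*i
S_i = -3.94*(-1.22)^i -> [-3.94, 4.81, -5.86, 7.15, -8.73]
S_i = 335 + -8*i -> [335, 327, 319, 311, 303]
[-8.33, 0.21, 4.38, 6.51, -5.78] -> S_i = Random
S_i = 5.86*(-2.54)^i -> [5.86, -14.88, 37.81, -96.03, 243.91]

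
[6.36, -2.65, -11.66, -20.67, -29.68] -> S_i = 6.36 + -9.01*i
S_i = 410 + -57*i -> [410, 353, 296, 239, 182]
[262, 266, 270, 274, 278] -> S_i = 262 + 4*i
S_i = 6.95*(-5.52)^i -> [6.95, -38.36, 211.77, -1168.97, 6452.69]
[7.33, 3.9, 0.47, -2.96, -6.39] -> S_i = 7.33 + -3.43*i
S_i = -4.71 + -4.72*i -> [-4.71, -9.43, -14.15, -18.87, -23.59]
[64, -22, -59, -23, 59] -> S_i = Random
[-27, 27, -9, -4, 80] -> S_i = Random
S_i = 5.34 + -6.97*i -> [5.34, -1.63, -8.6, -15.57, -22.54]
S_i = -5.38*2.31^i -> [-5.38, -12.43, -28.71, -66.32, -153.19]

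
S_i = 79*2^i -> [79, 158, 316, 632, 1264]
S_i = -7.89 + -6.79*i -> [-7.89, -14.68, -21.47, -28.26, -35.05]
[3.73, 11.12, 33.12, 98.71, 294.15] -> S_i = 3.73*2.98^i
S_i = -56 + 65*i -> [-56, 9, 74, 139, 204]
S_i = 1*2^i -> [1, 2, 4, 8, 16]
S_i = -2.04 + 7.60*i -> [-2.04, 5.56, 13.16, 20.76, 28.36]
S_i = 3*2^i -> [3, 6, 12, 24, 48]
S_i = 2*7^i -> [2, 14, 98, 686, 4802]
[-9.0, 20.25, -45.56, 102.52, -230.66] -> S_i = -9.00*(-2.25)^i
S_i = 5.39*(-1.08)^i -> [5.39, -5.82, 6.29, -6.79, 7.33]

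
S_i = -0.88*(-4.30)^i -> [-0.88, 3.78, -16.27, 69.97, -300.85]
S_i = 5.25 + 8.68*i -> [5.25, 13.93, 22.61, 31.29, 39.97]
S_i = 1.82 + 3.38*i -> [1.82, 5.2, 8.58, 11.96, 15.34]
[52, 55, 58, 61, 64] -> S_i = 52 + 3*i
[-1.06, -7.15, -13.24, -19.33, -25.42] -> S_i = -1.06 + -6.09*i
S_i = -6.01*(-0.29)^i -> [-6.01, 1.74, -0.51, 0.15, -0.04]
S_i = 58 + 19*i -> [58, 77, 96, 115, 134]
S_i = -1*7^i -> [-1, -7, -49, -343, -2401]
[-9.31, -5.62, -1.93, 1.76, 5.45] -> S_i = -9.31 + 3.69*i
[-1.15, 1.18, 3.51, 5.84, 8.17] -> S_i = -1.15 + 2.33*i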